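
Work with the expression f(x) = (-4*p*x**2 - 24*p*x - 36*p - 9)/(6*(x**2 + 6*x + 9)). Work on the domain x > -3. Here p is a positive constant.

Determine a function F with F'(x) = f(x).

An antiderivative is F(x) = (-4*p*x**2 - 12*p*x + 9)/(6*x + 18).

Any candidate F(x) must reproduce f(x) exactly when differentiated.
Check: d/dx[(-4*p*x**2 - 12*p*x + 9)/(6*x + 18)] = (-4*p*x**2 - 24*p*x - 36*p - 9)/(6*x**2 + 36*x + 54), which equals f(x).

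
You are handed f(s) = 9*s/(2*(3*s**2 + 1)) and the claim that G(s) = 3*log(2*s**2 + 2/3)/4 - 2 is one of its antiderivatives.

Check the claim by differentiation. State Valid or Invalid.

Valid - differentiating G returns exactly f.

d/ds[G] = 9*s/(6*s**2 + 2)
This equals f(s) exactly, so the claim holds.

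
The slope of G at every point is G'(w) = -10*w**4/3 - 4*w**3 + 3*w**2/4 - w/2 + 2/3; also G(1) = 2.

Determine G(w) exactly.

Integrate term by term and add the pieces.
A general antiderivative is -2*w**5/3 - w**4 + w**3/4 - w**2/4 + 2*w/3 + 2 + C.
The condition gives C = 2 - (1) = 1.
So G(w) = (-8*w**5 - 12*w**4 + 3*w**3 - 3*w**2 + 8*w + 36)/12.
Check: d/dw[(-8*w**5 - 12*w**4 + 3*w**3 - 3*w**2 + 8*w + 36)/12] = -10*w**4/3 - 4*w**3 + 3*w**2/4 - w/2 + 2/3 = G'(w).

G(w) = (-8*w**5 - 12*w**4 + 3*w**3 - 3*w**2 + 8*w + 36)/12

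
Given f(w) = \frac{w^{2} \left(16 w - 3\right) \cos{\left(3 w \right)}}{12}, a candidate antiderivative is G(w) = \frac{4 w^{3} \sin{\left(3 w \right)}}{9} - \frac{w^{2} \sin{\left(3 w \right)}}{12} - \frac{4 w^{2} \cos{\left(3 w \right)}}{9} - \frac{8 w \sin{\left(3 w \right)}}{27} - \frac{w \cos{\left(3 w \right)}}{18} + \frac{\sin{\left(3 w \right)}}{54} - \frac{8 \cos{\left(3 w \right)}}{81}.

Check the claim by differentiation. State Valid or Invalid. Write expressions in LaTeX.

Invalid: d/dw[G] - f = \frac{8 w^{2} \sin{\left(3 w \right)}}{3} - \frac{16 w \cos{\left(3 w \right)}}{9}, which is not 0.

d/dw[G] = \frac{4 w^{3} \cos{\left(3 w \right)}}{3} + \frac{8 w^{2} \sin{\left(3 w \right)}}{3} - \frac{w^{2} \cos{\left(3 w \right)}}{4} - \frac{16 w \cos{\left(3 w \right)}}{9}
d/dw[G] - f(w) = \frac{8 w^{2} \sin{\left(3 w \right)}}{3} - \frac{16 w \cos{\left(3 w \right)}}{9} != 0.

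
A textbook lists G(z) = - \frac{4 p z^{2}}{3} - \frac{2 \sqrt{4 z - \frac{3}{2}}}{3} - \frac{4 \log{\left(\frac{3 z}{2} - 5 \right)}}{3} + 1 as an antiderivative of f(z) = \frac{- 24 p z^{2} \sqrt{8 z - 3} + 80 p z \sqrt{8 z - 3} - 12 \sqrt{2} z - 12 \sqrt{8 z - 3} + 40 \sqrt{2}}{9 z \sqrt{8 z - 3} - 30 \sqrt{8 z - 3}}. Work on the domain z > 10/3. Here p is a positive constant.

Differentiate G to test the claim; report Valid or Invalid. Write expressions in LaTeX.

Valid: G'(z) = f(z).

d/dz[G] = \frac{- 24 p z^{2} \sqrt{8 z - 3} + 80 p z \sqrt{8 z - 3} - 12 \sqrt{2} z - 12 \sqrt{8 z - 3} + 40 \sqrt{2}}{9 z \sqrt{8 z - 3} - 30 \sqrt{8 z - 3}}
This equals f(z) exactly, so the claim holds.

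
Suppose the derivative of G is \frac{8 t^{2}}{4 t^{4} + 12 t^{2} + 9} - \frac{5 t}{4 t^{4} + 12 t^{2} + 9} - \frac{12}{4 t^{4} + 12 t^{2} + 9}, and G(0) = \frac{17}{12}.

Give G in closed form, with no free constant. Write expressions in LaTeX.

G(t) = \frac{8 t^{2} - 16 t + 17}{8 t^{2} + 12}

Recognize the product-rule pattern: G'(t) = u'v + uv' with u = \frac{1}{2 t^{2} + 3}, v = \frac{5}{4} - 4 t, so integration by parts undoes it.
A general antiderivative is \frac{\frac{5}{4} - 4 t}{2 t^{2} + 3} + C.
The condition gives C = \frac{17}{12} - (\frac{5}{12}) = 1.
So G(t) = \frac{8 t^{2} - 16 t + 17}{8 t^{2} + 12}.
Check: d/dt[\frac{8 t^{2} - 16 t + 17}{8 t^{2} + 12}] = \frac{8 t^{2} - 5 t - 12}{4 t^{4} + 12 t^{2} + 9}, which equals G'(t).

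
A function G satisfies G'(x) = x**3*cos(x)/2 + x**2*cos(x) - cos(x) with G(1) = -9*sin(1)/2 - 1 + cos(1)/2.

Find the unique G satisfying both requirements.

G(x) = (x**3*sin(x) + 2*x**2*sin(x) + 3*x**2*cos(x) - 6*x*sin(x) + 4*x*cos(x) - 6*sin(x) - 6*cos(x) - 2)/2

The integrand splits into summands that can be handled one at a time.
A general antiderivative is x**3*sin(x)/2 + x**2*sin(x) + 3*x**2*cos(x)/2 - 3*x*sin(x) + 2*x*cos(x) - 3*sin(x) - 3*cos(x) + C.
The condition gives C = -9*sin(1)/2 - 1 + cos(1)/2 - (-9*sin(1)/2 + cos(1)/2) = -1.
So G(x) = (x**3*sin(x) + 2*x**2*sin(x) + 3*x**2*cos(x) - 6*x*sin(x) + 4*x*cos(x) - 6*sin(x) - 6*cos(x) - 2)/2.
Check: d/dx[(x**3*sin(x) + 2*x**2*sin(x) + 3*x**2*cos(x) - 6*x*sin(x) + 4*x*cos(x) - 6*sin(x) - 6*cos(x) - 2)/2] = x**3*cos(x)/2 + x**2*cos(x) - cos(x) = G'(x).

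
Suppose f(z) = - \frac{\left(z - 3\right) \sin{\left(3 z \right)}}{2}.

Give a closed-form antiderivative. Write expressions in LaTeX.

For F(z) to be correct the identity F'(z) - f(z) = 0 must hold.
Check: d/dz[\frac{z \cos{\left(3 z \right)}}{6} - \frac{\sin{\left(3 z \right)}}{18} - \frac{\cos{\left(3 z \right)}}{2}] = - \frac{z \sin{\left(3 z \right)}}{2} + \frac{3 \sin{\left(3 z \right)}}{2}, which equals f(z).

An antiderivative is F(z) = \frac{z \cos{\left(3 z \right)}}{6} - \frac{\sin{\left(3 z \right)}}{18} - \frac{\cos{\left(3 z \right)}}{2}.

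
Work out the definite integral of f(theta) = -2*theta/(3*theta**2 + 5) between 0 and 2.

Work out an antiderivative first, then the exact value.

Antiderivative: F(theta) = -log(theta**2 + 5/3)/3; value = -log(17/3)/3 + log(5/3)/3

f matches the chain-rule pattern g'(h)*h' with inner function h(theta) = theta**2 + 5/3; substituting u = h(theta) collapses the integral.
F(theta) = -log(theta**2 + 5/3)/3 is an antiderivative of f.
Check: d/dtheta[-log(theta**2 + 5/3)/3] = -2*theta/(3*theta**2 + 5) = f(theta).
F(2) = -log(17/3)/3; F(0) = -log(5/3)/3.
Integral = F(2) - F(0) = -log(17/3)/3 + log(5/3)/3.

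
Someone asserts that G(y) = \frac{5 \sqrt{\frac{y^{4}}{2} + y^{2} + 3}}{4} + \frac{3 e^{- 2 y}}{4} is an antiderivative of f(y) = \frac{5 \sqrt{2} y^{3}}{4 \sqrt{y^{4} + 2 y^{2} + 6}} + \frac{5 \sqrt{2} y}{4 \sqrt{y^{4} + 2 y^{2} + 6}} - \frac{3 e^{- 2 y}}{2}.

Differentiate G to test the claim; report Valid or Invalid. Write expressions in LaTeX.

Valid: G'(y) = f(y).

d/dy[G] = \frac{\left(5 \sqrt{2} y^{3} e^{2 y} + 5 \sqrt{2} y e^{2 y} - 6 \sqrt{y^{4} + 2 y^{2} + 6}\right) e^{- 2 y}}{4 \sqrt{y^{4} + 2 y^{2} + 6}}
This equals f(y) exactly, so the claim holds.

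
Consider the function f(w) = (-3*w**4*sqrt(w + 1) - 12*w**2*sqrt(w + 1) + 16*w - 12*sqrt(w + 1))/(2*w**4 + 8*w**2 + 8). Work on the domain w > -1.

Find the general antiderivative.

F(w) = -w*sqrt(w + 1) - sqrt(w + 1) - 4/(w**2 + 2) + C

An antiderivative F(w) passes only if d/dw[F] lands on f(w) exactly.
Check: d/dw[-w*sqrt(w + 1) - sqrt(w + 1) - 4/(w**2 + 2)] = (-3*w**5 - 3*w**4 - 12*w**3 - 12*w**2 + 16*w*sqrt(w + 1) - 12*w - 12)/(2*w**4*sqrt(w + 1) + 8*w**2*sqrt(w + 1) + 8*sqrt(w + 1)), which equals f(w).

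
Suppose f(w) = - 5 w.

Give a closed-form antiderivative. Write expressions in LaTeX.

An antiderivative is F(w) = - \frac{5 w^{2}}{2}.

A first test for any F(w): its w-derivative must equal f(w) identically.
Check: d/dw[- \frac{5 w^{2}}{2}] = - 5 w = f(w).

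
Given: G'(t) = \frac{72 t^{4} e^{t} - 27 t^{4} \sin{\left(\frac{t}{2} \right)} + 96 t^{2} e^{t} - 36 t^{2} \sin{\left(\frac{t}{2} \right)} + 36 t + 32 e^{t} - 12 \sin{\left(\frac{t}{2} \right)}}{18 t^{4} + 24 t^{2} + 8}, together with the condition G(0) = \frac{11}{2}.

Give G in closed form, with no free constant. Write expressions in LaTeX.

G(t) = 4 e^{t} + 3 \cos{\left(\frac{t}{2} \right)} - \frac{2}{2 t^{2} + \frac{4}{3}}

Whatever form G(t) takes, its d/dt must return the stated G'(t).
A general antiderivative is 4 e^{t} + 3 \cos{\left(\frac{t}{2} \right)} - \frac{2}{2 t^{2} + \frac{4}{3}} + C.
The condition gives C = \frac{11}{2} - (\frac{11}{2}) = 0.
So G(t) = 4 e^{t} + 3 \cos{\left(\frac{t}{2} \right)} - \frac{2}{2 t^{2} + \frac{4}{3}}.
Check: d/dt[4 e^{t} + 3 \cos{\left(\frac{t}{2} \right)} - \frac{2}{2 t^{2} + \frac{4}{3}}] = \frac{72 t^{4} e^{t} - 27 t^{4} \sin{\left(\frac{t}{2} \right)} + 96 t^{2} e^{t} - 36 t^{2} \sin{\left(\frac{t}{2} \right)} + 36 t + 32 e^{t} - 12 \sin{\left(\frac{t}{2} \right)}}{18 t^{4} + 24 t^{2} + 8} = G'(t).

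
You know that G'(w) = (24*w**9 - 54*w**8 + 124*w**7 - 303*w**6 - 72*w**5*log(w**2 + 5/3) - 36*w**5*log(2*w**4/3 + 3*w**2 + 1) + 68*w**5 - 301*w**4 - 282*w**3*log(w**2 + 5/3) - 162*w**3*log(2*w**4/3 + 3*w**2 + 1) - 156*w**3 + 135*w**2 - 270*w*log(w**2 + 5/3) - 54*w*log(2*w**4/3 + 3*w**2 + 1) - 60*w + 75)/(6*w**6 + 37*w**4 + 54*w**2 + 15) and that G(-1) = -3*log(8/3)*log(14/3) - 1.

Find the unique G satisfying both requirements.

The proposed G(w) is checked by its d/dw: the result must match the given G'(w).
A general antiderivative is w**4 - 3*w**3 - 2*w**2 + 5*w - 3*log(w**2 + 5/3)*log(2*w**4/3 + 3*w**2 + 1) + C.
The condition gives C = -3*log(8/3)*log(14/3) - 1 - (-3*log(8/3)*log(14/3) - 3) = 2.
So G(w) = w**4 - 3*w**3 - 2*w**2 + 5*w - 3*log(w**2 + 5/3)*log(2*w**4/3 + 3*w**2 + 1) + 2.
Check: d/dw[w**4 - 3*w**3 - 2*w**2 + 5*w - 3*log(w**2 + 5/3)*log(2*w**4/3 + 3*w**2 + 1) + 2] = (24*w**9 - 54*w**8 + 124*w**7 - 303*w**6 - 72*w**5*log(w**2 + 5/3) - 36*w**5*log(2*w**4/3 + 3*w**2 + 1) + 68*w**5 - 301*w**4 - 282*w**3*log(w**2 + 5/3) - 162*w**3*log(2*w**4/3 + 3*w**2 + 1) - 156*w**3 + 135*w**2 - 270*w*log(w**2 + 5/3) - 54*w*log(2*w**4/3 + 3*w**2 + 1) - 60*w + 75)/(6*w**6 + 37*w**4 + 54*w**2 + 15) = G'(w).

G(w) = w**4 - 3*w**3 - 2*w**2 + 5*w - 3*log(w**2 + 5/3)*log(2*w**4/3 + 3*w**2 + 1) + 2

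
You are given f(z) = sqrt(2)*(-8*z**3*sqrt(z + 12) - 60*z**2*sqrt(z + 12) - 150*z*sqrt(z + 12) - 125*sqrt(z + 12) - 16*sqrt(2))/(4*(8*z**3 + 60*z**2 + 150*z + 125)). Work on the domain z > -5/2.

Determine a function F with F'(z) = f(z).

An antiderivative F(z) passes only if d/dz[F] lands on f(z) exactly.
Check: d/dz[(-sqrt(2)*(z + 12)**(3/2)*(2*z + 5)**2 + 12)/(6*(2*z + 5)**2)] = (-8*sqrt(2)*z**3*sqrt(z + 12) - 60*sqrt(2)*z**2*sqrt(z + 12) - 150*sqrt(2)*z*sqrt(z + 12) - 125*sqrt(2)*sqrt(z + 12) - 32)/(32*z**3 + 240*z**2 + 600*z + 500), which equals f(z).

An antiderivative is F(z) = (-sqrt(2)*(z + 12)**(3/2)*(2*z + 5)**2 + 12)/(6*(2*z + 5)**2).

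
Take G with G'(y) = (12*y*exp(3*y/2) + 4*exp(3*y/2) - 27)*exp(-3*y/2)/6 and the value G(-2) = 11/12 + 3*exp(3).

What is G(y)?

Since d/dy undoes antidifferentiation here, G(y) must give back the stated G'(y).
A general antiderivative is y**2 + 2*y/3 - 3/4 + 3*exp(-3*y/2) + C.
The condition gives C = 11/12 + 3*exp(3) - (23/12 + 3*exp(3)) = -1.
So G(y) = (12*y**2*exp(3*y/2) + 8*y*exp(3*y/2) - 21*exp(3*y/2) + 36)*exp(-3*y/2)/12.
Check: d/dy[(12*y**2*exp(3*y/2) + 8*y*exp(3*y/2) - 21*exp(3*y/2) + 36)*exp(-3*y/2)/12] = (12*y*exp(3*y/2) + 4*exp(3*y/2) - 27)*exp(-3*y/2)/6 = G'(y).

G(y) = (12*y**2*exp(3*y/2) + 8*y*exp(3*y/2) - 21*exp(3*y/2) + 36)*exp(-3*y/2)/12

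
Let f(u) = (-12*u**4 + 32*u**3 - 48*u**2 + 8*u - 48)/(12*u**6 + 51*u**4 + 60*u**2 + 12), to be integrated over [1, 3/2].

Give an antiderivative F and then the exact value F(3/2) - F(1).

Recover f(u) by differentiating a candidate F(u); any mismatch rules it out.
F(u) = 2*(-3*(u**2 + 2)*atan(2*u) - 2)/(3*(u**2 + 2)) is an antiderivative of f.
Check: d/du[2*(-3*(u**2 + 2)*atan(2*u) - 2)/(3*(u**2 + 2))] = (-12*u**4 + 32*u**3 - 48*u**2 + 8*u - 48)/(12*u**6 + 51*u**4 + 60*u**2 + 12) = f(u).
F(3/2) = -2*atan(3) - 16/51; F(1) = -2*atan(2) - 4/9.
Integral = F(3/2) - F(1) = -2*atan(3) + 20/153 + 2*atan(2).

Antiderivative: F(u) = 2*(-3*(u**2 + 2)*atan(2*u) - 2)/(3*(u**2 + 2)); value = -2*atan(3) + 20/153 + 2*atan(2)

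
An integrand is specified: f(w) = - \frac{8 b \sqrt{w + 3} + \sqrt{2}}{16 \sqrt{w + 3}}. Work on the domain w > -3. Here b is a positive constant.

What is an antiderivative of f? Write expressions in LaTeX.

An antiderivative is F(w) = - \frac{b w}{2} - \frac{\sqrt{\frac{w}{2} + \frac{3}{2}}}{4}.

A first test for any F(w): its w-derivative must equal f(w) identically.
Check: d/dw[- \frac{b w}{2} - \frac{\sqrt{\frac{w}{2} + \frac{3}{2}}}{4}] = \frac{- 8 b \sqrt{w + 3} - \sqrt{2}}{16 \sqrt{w + 3}}, which equals f(w).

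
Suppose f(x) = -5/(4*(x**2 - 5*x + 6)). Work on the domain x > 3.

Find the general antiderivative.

F(x) = -5*log(x - 3)/4 + 5*log(x - 2)/4 + C

Factor the denominator (4*(x - 3)*(x - 2)) and decompose: f = 5/(4*(x - 2)) - 5/(4*(x - 3)); each piece integrates to a log, atan, or power term.
Check: d/dx[-5*log(x - 3)/4 + 5*log(x - 2)/4] = -5/(4*x**2 - 20*x + 24), which equals f(x).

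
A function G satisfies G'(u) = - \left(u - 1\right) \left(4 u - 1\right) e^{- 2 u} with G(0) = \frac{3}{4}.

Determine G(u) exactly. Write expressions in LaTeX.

G(u) = \frac{\left(8 u^{2} - 2 u + 2 e^{2 u} + 1\right) e^{- 2 u}}{4}

G'(u) has the shape v'r + vr' for v = 2 u^{2} - \frac{u}{2} + \frac{1}{4} and r = e^{- 2 u} — it is the derivative of the product v*r.
A general antiderivative is \frac{\left(8 u^{2} - 2 u + 1\right) e^{- 2 u}}{4} + C.
The condition gives C = \frac{3}{4} - (\frac{1}{4}) = \frac{1}{2}.
So G(u) = \frac{\left(8 u^{2} - 2 u + 2 e^{2 u} + 1\right) e^{- 2 u}}{4}.
Check: d/du[\frac{\left(8 u^{2} - 2 u + 2 e^{2 u} + 1\right) e^{- 2 u}}{4}] = \left(- 4 u^{2} + 5 u - 1\right) e^{- 2 u}, which equals G'(u).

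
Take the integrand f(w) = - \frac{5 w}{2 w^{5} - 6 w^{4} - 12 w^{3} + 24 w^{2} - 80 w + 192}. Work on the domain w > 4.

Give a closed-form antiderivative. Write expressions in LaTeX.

An antiderivative is F(w) = - \frac{\log{\left(w - 4 \right)}}{28} + \frac{\log{\left(w - 2 \right)}}{16} + \frac{3 \log{\left(w + 3 \right)}}{182} - \frac{9 \log{\left(w^{2} + 4 \right)}}{416} + \frac{7 \operatorname{atan}{\left(\frac{w}{2} \right)}}{208}.

Factor the denominator (2 \left(w - 4\right) \left(w - 2\right) \left(w + 3\right) \left(w^{2} + 4\right)) and decompose: f = - \frac{9 w - 14}{208 \left(w^{2} + 4\right)} + \frac{3}{182 \left(w + 3\right)} + \frac{1}{16 \left(w - 2\right)} - \frac{1}{28 \left(w - 4\right)}; each piece integrates to a log, atan, or power term.
Check: d/dw[- \frac{\log{\left(w - 4 \right)}}{28} + \frac{\log{\left(w - 2 \right)}}{16} + \frac{3 \log{\left(w + 3 \right)}}{182} - \frac{9 \log{\left(w^{2} + 4 \right)}}{416} + \frac{7 \operatorname{atan}{\left(\frac{w}{2} \right)}}{208}] = - \frac{5 w}{2 w^{5} - 6 w^{4} - 12 w^{3} + 24 w^{2} - 80 w + 192} = f(w).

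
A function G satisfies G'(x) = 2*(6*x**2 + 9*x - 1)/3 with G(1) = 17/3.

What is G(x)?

G(x) = 4*x**3/3 + 3*x**2 - 2*x/3 + 2

Since d/dx undoes antidifferentiation here, G(x) must give back the stated G'(x).
A general antiderivative is 4*x**3/3 + 3*x**2 - 2*x/3 + C.
The condition gives C = 17/3 - (11/3) = 2.
So G(x) = 4*x**3/3 + 3*x**2 - 2*x/3 + 2.
Check: d/dx[4*x**3/3 + 3*x**2 - 2*x/3 + 2] = 4*x**2 + 6*x - 2/3, which equals G'(x).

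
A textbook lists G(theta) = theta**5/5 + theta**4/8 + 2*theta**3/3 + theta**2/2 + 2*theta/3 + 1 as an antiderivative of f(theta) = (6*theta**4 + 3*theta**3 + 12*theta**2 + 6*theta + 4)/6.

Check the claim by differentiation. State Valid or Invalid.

Valid. The derivative of G reproduces f.

d/dtheta[G] = theta**4 + theta**3/2 + 2*theta**2 + theta + 2/3
This equals f(theta) exactly, so the claim holds.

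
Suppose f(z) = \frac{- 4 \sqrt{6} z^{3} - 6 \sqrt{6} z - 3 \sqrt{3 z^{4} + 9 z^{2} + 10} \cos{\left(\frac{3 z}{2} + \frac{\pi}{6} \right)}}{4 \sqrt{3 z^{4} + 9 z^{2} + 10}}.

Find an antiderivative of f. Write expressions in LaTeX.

Any candidate F(z) must reproduce f(z) exactly when differentiated.
Check: d/dz[- \sqrt{\frac{z^{4}}{2} + \frac{3 z^{2}}{2} + \frac{5}{3}} - \frac{\sin{\left(\frac{3 z}{2} + \frac{\pi}{6} \right)}}{2}] = \frac{- 4 \sqrt{6} z^{3} - 6 \sqrt{6} z - 3 \sqrt{3 z^{4} + 9 z^{2} + 10} \cos{\left(\frac{3 z}{2} + \frac{\pi}{6} \right)}}{4 \sqrt{3 z^{4} + 9 z^{2} + 10}} = f(z).

An antiderivative is F(z) = - \sqrt{\frac{z^{4}}{2} + \frac{3 z^{2}}{2} + \frac{5}{3}} - \frac{\sin{\left(\frac{3 z}{2} + \frac{\pi}{6} \right)}}{2}.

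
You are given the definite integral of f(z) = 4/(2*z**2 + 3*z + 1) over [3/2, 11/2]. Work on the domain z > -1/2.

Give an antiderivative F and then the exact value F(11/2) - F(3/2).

Factor the denominator ((z + 1)*(2*z + 1)) and decompose: f = 8/(2*z + 1) - 4/(z + 1); each piece integrates to a log, atan, or power term.
F(z) = 4*log(z + 1/2) - 4*log(z + 1) is an antiderivative of f.
Check: d/dz[4*log(z + 1/2) - 4*log(z + 1)] = 4/(2*z**2 + 3*z + 1) = f(z).
F(11/2) = -4*log(13/2) + 4*log(6); F(3/2) = -4*log(5/2) + 4*log(2).
Integral = F(11/2) - F(3/2) = -4*log(13/2) - 4*log(2) + 4*log(5/2) + 4*log(6).

Antiderivative: F(z) = 4*log(z + 1/2) - 4*log(z + 1); value = -4*log(13/2) - 4*log(2) + 4*log(5/2) + 4*log(6)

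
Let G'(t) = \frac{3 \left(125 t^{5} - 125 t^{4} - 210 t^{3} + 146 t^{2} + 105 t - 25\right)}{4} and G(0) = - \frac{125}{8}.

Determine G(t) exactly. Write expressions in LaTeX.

G'(t) matches the chain-rule pattern g'(h)*h' with inner function h(t) = \frac{5 t^{2}}{2} - t - \frac{5}{2}; substituting u = h(t) collapses the integral.
A general antiderivative is \left(\frac{5 t^{2}}{2} - t - \frac{5}{2}\right)^{3} + C.
The condition gives C = - \frac{125}{8} - (- \frac{125}{8}) = 0.
So G(t) = \frac{\left(5 t^{2} - 2 t - 5\right)^{3}}{8}.
Check: d/dt[\frac{\left(5 t^{2} - 2 t - 5\right)^{3}}{8}] = \frac{375 t^{5}}{4} - \frac{375 t^{4}}{4} - \frac{315 t^{3}}{2} + \frac{219 t^{2}}{2} + \frac{315 t}{4} - \frac{75}{4}, which equals G'(t).

G(t) = \frac{\left(5 t^{2} - 2 t - 5\right)^{3}}{8}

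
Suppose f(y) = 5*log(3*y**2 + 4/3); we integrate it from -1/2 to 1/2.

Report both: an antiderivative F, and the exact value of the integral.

Antiderivative: F(y) = 5*y*log(3*y**2 + 4/3) - 10*y + 20*atan(3*y/2)/3; value = -10 + 5*log(25/12) + 40*atan(3/4)/3

Whatever form F(y) takes, F'(y) = f(y) is non-negotiable.
F(y) = 5*y*log(3*y**2 + 4/3) - 10*y + 20*atan(3*y/2)/3 is an antiderivative of f.
Check: d/dy[5*y*log(3*y**2 + 4/3) - 10*y + 20*atan(3*y/2)/3] = 5*log(3*y**2 + 4/3) = f(y).
F(1/2) = -5 + 5*log(25/12)/2 + 20*atan(3/4)/3; F(-1/2) = -20*atan(3/4)/3 - 5*log(25/12)/2 + 5.
Integral = F(1/2) - F(-1/2) = -10 + 5*log(25/12) + 40*atan(3/4)/3.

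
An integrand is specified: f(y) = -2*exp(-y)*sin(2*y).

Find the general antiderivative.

F(y) = 2*exp(-y)*sin(2*y)/5 + 4*exp(-y)*cos(2*y)/5 + C

Differentiate the proposed F(y) back; it has to land on f(y) exactly.
Check: d/dy[2*exp(-y)*sin(2*y)/5 + 4*exp(-y)*cos(2*y)/5] = -2*exp(-y)*sin(2*y) = f(y).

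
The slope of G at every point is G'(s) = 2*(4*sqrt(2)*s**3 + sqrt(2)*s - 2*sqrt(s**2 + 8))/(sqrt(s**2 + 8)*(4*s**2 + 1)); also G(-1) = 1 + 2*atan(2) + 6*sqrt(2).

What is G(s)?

Differentiate the proposed G(s) back; it has to land on the given G'(s).
A general antiderivative is 4*sqrt(s**2/2 + 4) - 2*atan(2*s) + C.
The condition gives C = 1 + 2*atan(2) + 6*sqrt(2) - (2*atan(2) + 6*sqrt(2)) = 1.
So G(s) = 4*sqrt(s**2/2 + 4) - 2*atan(2*s) + 1.
Check: d/ds[4*sqrt(s**2/2 + 4) - 2*atan(2*s) + 1] = (8*sqrt(2)*s**3 + 2*sqrt(2)*s - 4*sqrt(s**2 + 8))/(4*s**2*sqrt(s**2 + 8) + sqrt(s**2 + 8)), which equals G'(s).

G(s) = 4*sqrt(s**2/2 + 4) - 2*atan(2*s) + 1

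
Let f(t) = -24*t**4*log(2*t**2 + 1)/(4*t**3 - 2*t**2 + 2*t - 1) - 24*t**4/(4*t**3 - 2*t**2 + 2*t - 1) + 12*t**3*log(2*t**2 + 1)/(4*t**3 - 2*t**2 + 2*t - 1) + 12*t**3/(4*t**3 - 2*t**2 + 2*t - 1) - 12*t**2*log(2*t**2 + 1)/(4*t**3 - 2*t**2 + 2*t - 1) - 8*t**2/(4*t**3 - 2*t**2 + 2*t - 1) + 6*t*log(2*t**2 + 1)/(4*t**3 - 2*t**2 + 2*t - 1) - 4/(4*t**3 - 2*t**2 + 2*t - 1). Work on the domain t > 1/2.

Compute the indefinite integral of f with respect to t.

Integrate term by term and add the pieces.
Check: d/dt[-3*t**2*log(2*t**2 + 1) - 2*log(2*t - 1)] = (-24*t**4*log(2*t**2 + 1) - 24*t**4 + 12*t**3*log(2*t**2 + 1) + 12*t**3 - 12*t**2*log(2*t**2 + 1) - 8*t**2 + 6*t*log(2*t**2 + 1) - 4)/(4*t**3 - 2*t**2 + 2*t - 1), which equals f(t).

F(t) = -3*t**2*log(2*t**2 + 1) - 2*log(2*t - 1) + C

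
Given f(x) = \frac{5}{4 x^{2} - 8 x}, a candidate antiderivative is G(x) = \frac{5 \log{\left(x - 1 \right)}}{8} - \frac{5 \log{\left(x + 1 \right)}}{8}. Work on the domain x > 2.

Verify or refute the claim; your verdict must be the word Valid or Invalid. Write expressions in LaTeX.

d/dx[G] = \frac{5}{4 x^{2} - 4}
d/dx[G] - f(x) = \frac{5 - 10 x}{4 x^{4} - 8 x^{3} - 4 x^{2} + 8 x} != 0.

Invalid: d/dx[G] - f = \frac{5 - 10 x}{4 x^{4} - 8 x^{3} - 4 x^{2} + 8 x}, which is not 0.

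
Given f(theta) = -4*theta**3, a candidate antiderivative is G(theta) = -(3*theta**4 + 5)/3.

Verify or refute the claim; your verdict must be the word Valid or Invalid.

d/dtheta[G] = -4*theta**3
This equals f(theta) exactly, so the claim holds.

Valid - differentiating G returns exactly f.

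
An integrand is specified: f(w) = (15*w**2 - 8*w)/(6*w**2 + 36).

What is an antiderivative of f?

Any candidate F(w) must reproduce f(w) exactly when differentiated.
Check: d/dw[(15*w - 4*log(w**2 + 6) - 15*sqrt(6)*atan(sqrt(6)*w/6))/6] = (15*w**2 - 8*w)/(6*w**2 + 36) = f(w).

An antiderivative is F(w) = (15*w - 4*log(w**2 + 6) - 15*sqrt(6)*atan(sqrt(6)*w/6))/6.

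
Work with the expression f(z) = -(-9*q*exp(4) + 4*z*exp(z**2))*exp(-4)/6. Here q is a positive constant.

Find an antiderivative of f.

For F(z) to be correct the identity F'(z) - f(z) = 0 must hold.
Check: d/dz[3*q*z/2 - exp(z**2 - 4)/3] = 3*q/2 - 2*z*exp(-4)*exp(z**2)/3, which equals f(z).

An antiderivative is F(z) = 3*q*z/2 - exp(z**2 - 4)/3.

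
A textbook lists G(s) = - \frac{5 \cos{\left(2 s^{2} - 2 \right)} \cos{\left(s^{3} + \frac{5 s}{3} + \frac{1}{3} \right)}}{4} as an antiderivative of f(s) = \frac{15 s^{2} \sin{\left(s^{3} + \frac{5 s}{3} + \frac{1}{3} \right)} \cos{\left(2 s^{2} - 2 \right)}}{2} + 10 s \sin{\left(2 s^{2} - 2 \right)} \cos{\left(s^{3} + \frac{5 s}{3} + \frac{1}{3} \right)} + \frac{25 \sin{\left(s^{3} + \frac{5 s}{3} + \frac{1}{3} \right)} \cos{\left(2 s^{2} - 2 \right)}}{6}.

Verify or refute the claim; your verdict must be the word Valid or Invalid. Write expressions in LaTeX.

d/ds[G] = \frac{15 s^{2} \sin{\left(s^{3} + \frac{5 s}{3} + \frac{1}{3} \right)} \cos{\left(2 s^{2} - 2 \right)}}{4} + 5 s \sin{\left(2 s^{2} - 2 \right)} \cos{\left(s^{3} + \frac{5 s}{3} + \frac{1}{3} \right)} + \frac{25 \sin{\left(s^{3} + \frac{5 s}{3} + \frac{1}{3} \right)} \cos{\left(2 s^{2} - 2 \right)}}{12}
d/ds[G] - f(s) = - \frac{15 s^{2} \sin{\left(s^{3} + \frac{5 s}{3} + \frac{1}{3} \right)} \cos{\left(2 s^{2} - 2 \right)}}{4} - 5 s \sin{\left(2 s^{2} - 2 \right)} \cos{\left(s^{3} + \frac{5 s}{3} + \frac{1}{3} \right)} - \frac{25 \sin{\left(s^{3} + \frac{5 s}{3} + \frac{1}{3} \right)} \cos{\left(2 s^{2} - 2 \right)}}{12} != 0.

Invalid: d/ds[G] - f = - \frac{15 s^{2} \sin{\left(s^{3} + \frac{5 s}{3} + \frac{1}{3} \right)} \cos{\left(2 s^{2} - 2 \right)}}{4} - 5 s \sin{\left(2 s^{2} - 2 \right)} \cos{\left(s^{3} + \frac{5 s}{3} + \frac{1}{3} \right)} - \frac{25 \sin{\left(s^{3} + \frac{5 s}{3} + \frac{1}{3} \right)} \cos{\left(2 s^{2} - 2 \right)}}{12}, which is not 0.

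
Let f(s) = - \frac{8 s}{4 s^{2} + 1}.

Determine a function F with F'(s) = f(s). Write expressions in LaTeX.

An antiderivative is F(s) = - \log{\left(2 s^{2} + \frac{1}{2} \right)}.

f matches the chain-rule pattern g'(h)*h' with inner function h(s) = 2 s^{2} + \frac{1}{2}; substituting u = h(s) collapses the integral.
Check: d/ds[- \log{\left(2 s^{2} + \frac{1}{2} \right)}] = - \frac{8 s}{4 s^{2} + 1} = f(s).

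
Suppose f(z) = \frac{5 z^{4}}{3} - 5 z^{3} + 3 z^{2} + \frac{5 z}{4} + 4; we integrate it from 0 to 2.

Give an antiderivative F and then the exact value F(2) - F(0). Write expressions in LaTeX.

Antiderivative: F(z) = \frac{z \left(8 z^{4} - 30 z^{3} + 24 z^{2} + 15 z + 96\right)}{24}; value = \frac{55}{6}

The integrand splits into summands that can be handled one at a time.
F(z) = \frac{z \left(8 z^{4} - 30 z^{3} + 24 z^{2} + 15 z + 96\right)}{24} is an antiderivative of f.
Check: d/dz[\frac{z \left(8 z^{4} - 30 z^{3} + 24 z^{2} + 15 z + 96\right)}{24}] = \frac{5 z^{4}}{3} - 5 z^{3} + 3 z^{2} + \frac{5 z}{4} + 4 = f(z).
F(2) = \frac{55}{6}; F(0) = 0.
Integral = F(2) - F(0) = \frac{55}{6}.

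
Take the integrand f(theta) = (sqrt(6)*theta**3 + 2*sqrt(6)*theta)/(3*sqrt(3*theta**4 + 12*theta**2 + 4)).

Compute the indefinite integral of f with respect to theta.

f matches the chain-rule pattern g'(h)*h' with inner function h(theta) = theta**4/2 + 2*theta**2 + 2/3; substituting u = h(theta) collapses the integral.
Check: d/dtheta[sqrt(6)*sqrt(3*theta**4 + 12*theta**2 + 4)/18] = (sqrt(6)*theta**3 + 2*sqrt(6)*theta)/(3*sqrt(3*theta**4 + 12*theta**2 + 4)) = f(theta).

F(theta) = sqrt(6)*sqrt(3*theta**4 + 12*theta**2 + 4)/18 + C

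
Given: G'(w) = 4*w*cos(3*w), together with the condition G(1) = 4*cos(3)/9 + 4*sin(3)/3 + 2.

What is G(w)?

G(w) = 4*w*sin(3*w)/3 + 4*cos(3*w)/9 + 2

Recover the given G'(w) by differentiating a candidate G(w); any mismatch rules it out.
A general antiderivative is 4*w*sin(3*w)/3 + 4*cos(3*w)/9 + C.
The condition gives C = 4*cos(3)/9 + 4*sin(3)/3 + 2 - (4*cos(3)/9 + 4*sin(3)/3) = 2.
So G(w) = 4*w*sin(3*w)/3 + 4*cos(3*w)/9 + 2.
Check: d/dw[4*w*sin(3*w)/3 + 4*cos(3*w)/9 + 2] = 4*w*cos(3*w) = G'(w).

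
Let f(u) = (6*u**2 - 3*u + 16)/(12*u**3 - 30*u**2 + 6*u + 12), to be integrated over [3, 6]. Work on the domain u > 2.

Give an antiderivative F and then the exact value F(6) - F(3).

Antiderivative: F(u) = 17*log(u - 2)/15 - 19*log(u - 1)/18 + 19*log(u + 1/2)/45; value = -19*log(5)/18 - 19*log(7/2)/45 + 19*log(2)/18 + 19*log(13/2)/45 + 17*log(4)/15

Factor the denominator (6*(u - 2)*(u - 1)*(2*u + 1)) and decompose: f = 38/(45*(2*u + 1)) - 19/(18*(u - 1)) + 17/(15*(u - 2)); each piece integrates to a log, atan, or power term.
F(u) = 17*log(u - 2)/15 - 19*log(u - 1)/18 + 19*log(u + 1/2)/45 is an antiderivative of f.
Check: d/du[17*log(u - 2)/15 - 19*log(u - 1)/18 + 19*log(u + 1/2)/45] = (6*u**2 - 3*u + 16)/(12*u**3 - 30*u**2 + 6*u + 12) = f(u).
F(6) = -19*log(5)/18 + 19*log(13/2)/45 + 17*log(4)/15; F(3) = -19*log(2)/18 + 19*log(7/2)/45.
Integral = F(6) - F(3) = -19*log(5)/18 - 19*log(7/2)/45 + 19*log(2)/18 + 19*log(13/2)/45 + 17*log(4)/15.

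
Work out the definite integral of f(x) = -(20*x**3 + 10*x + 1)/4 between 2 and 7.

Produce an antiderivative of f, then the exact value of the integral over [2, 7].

A first test for any F(x): its x-derivative must equal f(x) identically.
F(x) = -x*(5*x**3 + 5*x + 1)/4 is an antiderivative of f.
Check: d/dx[-x*(5*x**3 + 5*x + 1)/4] = -5*x**3 - 5*x/2 - 1/4, which equals f(x).
F(7) = -12257/4; F(2) = -51/2.
Integral = F(7) - F(2) = -12155/4.

Antiderivative: F(x) = -x*(5*x**3 + 5*x + 1)/4; value = -12155/4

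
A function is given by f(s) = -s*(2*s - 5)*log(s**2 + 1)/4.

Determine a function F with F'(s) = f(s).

An antiderivative is F(s) = -s**3*log(s**2 + 1)/6 + s**3/9 + 5*s**2*log(s**2 + 1)/8 - 5*s**2/8 - s/3 + 5*log(s**2 + 1)/8 + atan(s)/3.

A first test for any F(s): its s-derivative must equal f(s) identically.
Check: d/ds[-s**3*log(s**2 + 1)/6 + s**3/9 + 5*s**2*log(s**2 + 1)/8 - 5*s**2/8 - s/3 + 5*log(s**2 + 1)/8 + atan(s)/3] = -s**2*log(s**2 + 1)/2 + 5*s*log(s**2 + 1)/4, which equals f(s).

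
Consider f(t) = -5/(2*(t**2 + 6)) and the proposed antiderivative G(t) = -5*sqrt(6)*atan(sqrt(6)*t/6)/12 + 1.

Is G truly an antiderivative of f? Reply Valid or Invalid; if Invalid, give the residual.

d/dt[G] = -5/(2*t**2 + 12)
This equals f(t) exactly, so the claim holds.

Valid: G'(t) = f(t).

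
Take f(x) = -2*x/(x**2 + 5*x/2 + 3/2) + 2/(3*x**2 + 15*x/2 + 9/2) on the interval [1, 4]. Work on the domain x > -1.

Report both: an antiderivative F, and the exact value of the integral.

Antiderivative: F(x) = 2*(8*log(x + 1) - 11*log(x + 3/2))/3; value = -22*log(11/2)/3 - 16*log(2)/3 + 22*log(5/2)/3 + 16*log(5)/3

Factor the denominator (3*(x + 1)*(2*x + 3)) and decompose: f = -44/(3*(2*x + 3)) + 16/(3*(x + 1)); each piece integrates to a log, atan, or power term.
F(x) = 2*(8*log(x + 1) - 11*log(x + 3/2))/3 is an antiderivative of f.
Check: d/dx[2*(8*log(x + 1) - 11*log(x + 3/2))/3] = (4 - 12*x)/(6*x**2 + 15*x + 9), which equals f(x).
F(4) = -22*log(11/2)/3 + 16*log(5)/3; F(1) = -22*log(5/2)/3 + 16*log(2)/3.
Integral = F(4) - F(1) = -22*log(11/2)/3 - 16*log(2)/3 + 22*log(5/2)/3 + 16*log(5)/3.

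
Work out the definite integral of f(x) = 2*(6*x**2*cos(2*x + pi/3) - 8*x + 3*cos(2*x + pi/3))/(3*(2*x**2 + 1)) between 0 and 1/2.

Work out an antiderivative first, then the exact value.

For F(x) to be correct the identity F'(x) - f(x) = 0 must hold.
F(x) = -4*log(2*x**2 + 1)/3 + sin(2*x + pi/3) is an antiderivative of f.
Check: d/dx[-4*log(2*x**2 + 1)/3 + sin(2*x + pi/3)] = (12*x**2*cos(2*x + pi/3) - 16*x + 6*cos(2*x + pi/3))/(6*x**2 + 3), which equals f(x).
F(1/2) = -4*log(3/2)/3 + sin(1 + pi/3); F(0) = sqrt(3)/2.
Integral = F(1/2) - F(0) = -sqrt(3)/2 - 4*log(3/2)/3 + sin(1 + pi/3).

Antiderivative: F(x) = -4*log(2*x**2 + 1)/3 + sin(2*x + pi/3); value = -sqrt(3)/2 - 4*log(3/2)/3 + sin(1 + pi/3)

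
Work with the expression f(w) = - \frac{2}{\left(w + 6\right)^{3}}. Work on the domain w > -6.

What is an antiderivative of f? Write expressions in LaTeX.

Recover f(w) by differentiating a candidate F(w); any mismatch rules it out.
Check: d/dw[\frac{1}{w^{2} + 12 w + 36}] = - \frac{2}{w^{3} + 18 w^{2} + 108 w + 216}, which equals f(w).

An antiderivative is F(w) = \frac{1}{w^{2} + 12 w + 36}.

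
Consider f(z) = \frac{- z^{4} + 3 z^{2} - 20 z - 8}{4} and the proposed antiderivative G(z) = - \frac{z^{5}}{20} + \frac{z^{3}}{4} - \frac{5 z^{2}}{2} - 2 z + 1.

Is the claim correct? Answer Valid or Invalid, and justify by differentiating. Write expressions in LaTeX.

d/dz[G] = - \frac{z^{4}}{4} + \frac{3 z^{2}}{4} - 5 z - 2
This equals f(z) exactly, so the claim holds.

Valid: G'(z) = f(z).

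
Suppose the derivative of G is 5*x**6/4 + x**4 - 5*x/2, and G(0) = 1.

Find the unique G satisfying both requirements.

The integrand splits into summands that can be handled one at a time.
A general antiderivative is 5*x**7/28 + x**5/5 - 5*x**2/4 + C.
The condition gives C = 1 - (0) = 1.
So G(x) = (25*x**7 + 28*x**5 - 175*x**2 + 140)/140.
Check: d/dx[(25*x**7 + 28*x**5 - 175*x**2 + 140)/140] = 5*x**6/4 + x**4 - 5*x/2 = G'(x).

G(x) = (25*x**7 + 28*x**5 - 175*x**2 + 140)/140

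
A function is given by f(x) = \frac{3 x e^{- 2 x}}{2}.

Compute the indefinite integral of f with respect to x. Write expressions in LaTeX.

F(x) = - \frac{3 x e^{- 2 x}}{4} - \frac{3 e^{- 2 x}}{8} + C

f has the shape u'v + uv' for u = - \frac{3 x}{4} - \frac{3}{8} and v = e^{- 2 x} — it is the derivative of the product u*v.
Check: d/dx[- \frac{3 x e^{- 2 x}}{4} - \frac{3 e^{- 2 x}}{8}] = \frac{3 x e^{- 2 x}}{2} = f(x).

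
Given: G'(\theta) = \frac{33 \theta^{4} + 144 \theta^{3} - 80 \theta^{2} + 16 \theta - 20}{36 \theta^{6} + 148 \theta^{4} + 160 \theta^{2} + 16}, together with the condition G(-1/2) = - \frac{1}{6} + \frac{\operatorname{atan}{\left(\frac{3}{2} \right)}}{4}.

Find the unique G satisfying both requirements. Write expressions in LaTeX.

G(\theta) = \frac{- \theta^{2} \operatorname{atan}{\left(3 \theta \right)} + 2 \theta^{2} - 4 \theta - 2 \operatorname{atan}{\left(3 \theta \right)} - 4}{4 \theta^{2} + 8}

A candidate passes only if d/d\theta[G] lands on the given G'(\theta) exactly.
A general antiderivative is \frac{- \theta - 2}{\theta^{2} + 2} - \frac{\operatorname{atan}{\left(3 \theta \right)}}{4} + C.
The condition gives C = - \frac{1}{6} + \frac{\operatorname{atan}{\left(\frac{3}{2} \right)}}{4} - (- \frac{2}{3} + \frac{\operatorname{atan}{\left(\frac{3}{2} \right)}}{4}) = \frac{1}{2}.
So G(\theta) = \frac{- \theta^{2} \operatorname{atan}{\left(3 \theta \right)} + 2 \theta^{2} - 4 \theta - 2 \operatorname{atan}{\left(3 \theta \right)} - 4}{4 \theta^{2} + 8}.
Check: d/d\theta[\frac{- \theta^{2} \operatorname{atan}{\left(3 \theta \right)} + 2 \theta^{2} - 4 \theta - 2 \operatorname{atan}{\left(3 \theta \right)} - 4}{4 \theta^{2} + 8}] = \frac{33 \theta^{4} + 144 \theta^{3} - 80 \theta^{2} + 16 \theta - 20}{36 \theta^{6} + 148 \theta^{4} + 160 \theta^{2} + 16} = G'(\theta).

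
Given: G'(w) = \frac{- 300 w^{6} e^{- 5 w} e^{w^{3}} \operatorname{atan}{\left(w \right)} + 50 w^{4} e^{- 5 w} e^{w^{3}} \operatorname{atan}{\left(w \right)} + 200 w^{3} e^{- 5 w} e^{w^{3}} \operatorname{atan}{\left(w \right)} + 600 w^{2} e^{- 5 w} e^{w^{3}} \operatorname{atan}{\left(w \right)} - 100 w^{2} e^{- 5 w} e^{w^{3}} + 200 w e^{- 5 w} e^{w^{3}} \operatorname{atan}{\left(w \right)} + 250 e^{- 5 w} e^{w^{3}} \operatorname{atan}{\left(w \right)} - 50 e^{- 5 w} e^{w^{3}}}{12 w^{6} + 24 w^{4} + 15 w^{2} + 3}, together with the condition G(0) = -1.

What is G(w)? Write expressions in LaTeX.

G(w) = - \frac{6 w^{2} + 3 + 50 e^{- 5 w} e^{w^{3}} \operatorname{atan}{\left(w \right)}}{3 \left(2 w^{2} + 1\right)}

For G(w) to be correct, d/dw[G] must agree with the stated G'(w) identically.
A general antiderivative is - \frac{50 e^{w^{3} - 5 w} \operatorname{atan}{\left(w \right)}}{3 \left(2 w^{2} + 1\right)} + C.
The condition gives C = -1 - (0) = -1.
So G(w) = - \frac{6 w^{2} + 3 + 50 e^{- 5 w} e^{w^{3}} \operatorname{atan}{\left(w \right)}}{3 \left(2 w^{2} + 1\right)}.
Check: d/dw[- \frac{6 w^{2} + 3 + 50 e^{- 5 w} e^{w^{3}} \operatorname{atan}{\left(w \right)}}{3 \left(2 w^{2} + 1\right)}] = \frac{- 300 w^{6} e^{w^{3}} \operatorname{atan}{\left(w \right)} + 50 w^{4} e^{w^{3}} \operatorname{atan}{\left(w \right)} + 200 w^{3} e^{w^{3}} \operatorname{atan}{\left(w \right)} + 600 w^{2} e^{w^{3}} \operatorname{atan}{\left(w \right)} - 100 w^{2} e^{w^{3}} + 200 w e^{w^{3}} \operatorname{atan}{\left(w \right)} + 250 e^{w^{3}} \operatorname{atan}{\left(w \right)} - 50 e^{w^{3}}}{12 w^{6} e^{5 w} + 24 w^{4} e^{5 w} + 15 w^{2} e^{5 w} + 3 e^{5 w}}, which equals G'(w).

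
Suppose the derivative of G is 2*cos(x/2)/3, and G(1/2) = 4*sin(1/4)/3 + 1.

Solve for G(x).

Any candidate G(x) must reproduce the stated G'(x) exactly.
A general antiderivative is 4*sin(x/2)/3 + C.
The condition gives C = 4*sin(1/4)/3 + 1 - (4*sin(1/4)/3) = 1.
So G(x) = 4*sin(x/2)/3 + 1.
Check: d/dx[4*sin(x/2)/3 + 1] = 2*cos(x/2)/3 = G'(x).

G(x) = 4*sin(x/2)/3 + 1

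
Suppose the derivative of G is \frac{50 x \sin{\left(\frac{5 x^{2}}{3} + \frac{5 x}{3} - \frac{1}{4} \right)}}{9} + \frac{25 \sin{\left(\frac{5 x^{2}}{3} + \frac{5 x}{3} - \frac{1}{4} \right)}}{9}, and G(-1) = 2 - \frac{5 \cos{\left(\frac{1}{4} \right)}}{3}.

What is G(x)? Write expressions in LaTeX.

G(x) = - \frac{5 \cos{\left(\frac{5 x^{2}}{3} + \frac{5 x}{3} - \frac{1}{4} \right)} - 6}{3}

G'(x) matches the chain-rule pattern g'(h)*h' with inner function h(x) = \frac{5 x^{2}}{3} + \frac{5 x}{3} - \frac{1}{4}; substituting u = h(x) collapses the integral.
A general antiderivative is - \frac{5 \cos{\left(\frac{5 x^{2}}{3} + \frac{5 x}{3} - \frac{1}{4} \right)}}{3} + C.
The condition gives C = 2 - \frac{5 \cos{\left(\frac{1}{4} \right)}}{3} - (- \frac{5 \cos{\left(\frac{1}{4} \right)}}{3}) = 2.
So G(x) = - \frac{5 \cos{\left(\frac{5 x^{2}}{3} + \frac{5 x}{3} - \frac{1}{4} \right)} - 6}{3}.
Check: d/dx[- \frac{5 \cos{\left(\frac{5 x^{2}}{3} + \frac{5 x}{3} - \frac{1}{4} \right)} - 6}{3}] = \frac{50 x \sin{\left(\frac{5 x^{2}}{3} + \frac{5 x}{3} - \frac{1}{4} \right)}}{9} + \frac{25 \sin{\left(\frac{5 x^{2}}{3} + \frac{5 x}{3} - \frac{1}{4} \right)}}{9} = G'(x).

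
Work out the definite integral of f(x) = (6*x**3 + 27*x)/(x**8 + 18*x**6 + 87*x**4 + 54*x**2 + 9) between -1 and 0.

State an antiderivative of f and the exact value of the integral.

Antiderivative: F(x) = -3/(2*(x**4 + 9*x**2 + 3)); value = -5/13

The substitution u = x**4/3 + 3*x**2 + 1 works: f is exactly (dF/du)*(du/dx) for that inner function.
F(x) = -3/(2*(x**4 + 9*x**2 + 3)) is an antiderivative of f.
Check: d/dx[-3/(2*(x**4 + 9*x**2 + 3))] = (6*x**3 + 27*x)/(x**8 + 18*x**6 + 87*x**4 + 54*x**2 + 9) = f(x).
F(0) = -1/2; F(-1) = -3/26.
Integral = F(0) - F(-1) = -5/13.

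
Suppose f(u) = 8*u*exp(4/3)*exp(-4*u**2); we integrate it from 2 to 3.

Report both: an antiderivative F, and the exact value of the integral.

Antiderivative: F(u) = -exp(4/3)*exp(-4*u**2); value = -exp(-104/3) + exp(-44/3)

The substitution w = 4/3 - 4*u**2 works: f is exactly (dF/dw)*(dw/du) for that inner function.
F(u) = -exp(4/3)*exp(-4*u**2) is an antiderivative of f.
Check: d/du[-exp(4/3)*exp(-4*u**2)] = 8*u*exp(4/3)*exp(-4*u**2) = f(u).
F(3) = -exp(-104/3); F(2) = -exp(-44/3).
Integral = F(3) - F(2) = -exp(-104/3) + exp(-44/3).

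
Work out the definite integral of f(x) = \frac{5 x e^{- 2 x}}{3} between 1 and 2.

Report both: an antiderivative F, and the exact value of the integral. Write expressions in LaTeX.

Antiderivative: F(x) = - \frac{5 \left(2 x + 1\right) e^{- 2 x}}{12}; value = - \frac{25}{12 e^{4}} + \frac{5}{4 e^{2}}

f has the shape u'v + uv' for u = - \frac{5 x}{6} - \frac{5}{12} and v = e^{- 2 x} — it is the derivative of the product u*v.
F(x) = - \frac{5 \left(2 x + 1\right) e^{- 2 x}}{12} is an antiderivative of f.
Check: d/dx[- \frac{5 \left(2 x + 1\right) e^{- 2 x}}{12}] = \frac{5 x e^{- 2 x}}{3} = f(x).
F(2) = - \frac{25}{12 e^{4}}; F(1) = - \frac{5}{4 e^{2}}.
Integral = F(2) - F(1) = - \frac{25}{12 e^{4}} + \frac{5}{4 e^{2}}.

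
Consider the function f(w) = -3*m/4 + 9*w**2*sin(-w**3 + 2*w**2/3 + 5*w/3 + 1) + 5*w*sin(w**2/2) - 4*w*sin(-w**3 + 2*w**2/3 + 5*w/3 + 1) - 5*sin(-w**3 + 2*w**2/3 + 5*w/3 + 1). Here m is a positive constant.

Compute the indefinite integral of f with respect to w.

The integrand splits into summands that can be handled one at a time.
Check: d/dw[(-3*m*w - 20*cos(w**2/2) + 12*cos(-w**3 + 2*w**2/3 + 5*w/3 + 1))/4] = -3*m/4 + 9*w**2*sin(-w**3 + 2*w**2/3 + 5*w/3 + 1) + 5*w*sin(w**2/2) - 4*w*sin(-w**3 + 2*w**2/3 + 5*w/3 + 1) - 5*sin(-w**3 + 2*w**2/3 + 5*w/3 + 1) = f(w).

F(w) = (-3*m*w - 20*cos(w**2/2) + 12*cos(-w**3 + 2*w**2/3 + 5*w/3 + 1))/4 + C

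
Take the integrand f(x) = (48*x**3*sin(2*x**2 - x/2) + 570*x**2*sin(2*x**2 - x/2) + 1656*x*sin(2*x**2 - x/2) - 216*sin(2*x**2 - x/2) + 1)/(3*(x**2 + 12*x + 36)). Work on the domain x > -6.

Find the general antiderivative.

An antiderivative F(x) passes only if d/dx[F] lands on f(x) exactly.
Check: d/dx[-4*cos(2*x**2 - x/2) - 1/(3*x + 18)] = (48*x**3*sin(2*x**2 - x/2) + 570*x**2*sin(2*x**2 - x/2) + 1656*x*sin(2*x**2 - x/2) - 216*sin(2*x**2 - x/2) + 1)/(3*x**2 + 36*x + 108), which equals f(x).

F(x) = -4*cos(2*x**2 - x/2) - 1/(3*x + 18) + C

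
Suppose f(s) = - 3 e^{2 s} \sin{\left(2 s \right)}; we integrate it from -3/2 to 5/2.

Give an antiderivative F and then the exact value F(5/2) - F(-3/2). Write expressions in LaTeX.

For F(s) to be correct the identity F'(s) - f(s) = 0 must hold.
F(s) = - \frac{3 e^{2 s} \sin{\left(2 s \right)}}{4} + \frac{3 e^{2 s} \cos{\left(2 s \right)}}{4} is an antiderivative of f.
Check: d/ds[- \frac{3 e^{2 s} \sin{\left(2 s \right)}}{4} + \frac{3 e^{2 s} \cos{\left(2 s \right)}}{4}] = - 3 e^{2 s} \sin{\left(2 s \right)} = f(s).
F(5/2) = \frac{3 e^{5} \cos{\left(5 \right)}}{4} - \frac{3 e^{5} \sin{\left(5 \right)}}{4}; F(-3/2) = \frac{3 \cos{\left(3 \right)}}{4 e^{3}} + \frac{3 \sin{\left(3 \right)}}{4 e^{3}}.
Integral = F(5/2) - F(-3/2) = - \frac{3 \sin{\left(3 \right)}}{4 e^{3}} - \frac{3 \cos{\left(3 \right)}}{4 e^{3}} + \frac{3 e^{5} \cos{\left(5 \right)}}{4} - \frac{3 e^{5} \sin{\left(5 \right)}}{4}.

Antiderivative: F(s) = - \frac{3 e^{2 s} \sin{\left(2 s \right)}}{4} + \frac{3 e^{2 s} \cos{\left(2 s \right)}}{4}; value = - \frac{3 \sin{\left(3 \right)}}{4 e^{3}} - \frac{3 \cos{\left(3 \right)}}{4 e^{3}} + \frac{3 e^{5} \cos{\left(5 \right)}}{4} - \frac{3 e^{5} \sin{\left(5 \right)}}{4}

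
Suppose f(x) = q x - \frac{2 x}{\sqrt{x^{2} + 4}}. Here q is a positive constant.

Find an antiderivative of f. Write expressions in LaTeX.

An antiderivative is F(x) = \frac{q x^{2}}{2} - 2 \sqrt{x^{2} + 4}.

The integrand splits into summands that can be handled one at a time.
Check: d/dx[\frac{q x^{2}}{2} - 2 \sqrt{x^{2} + 4}] = \frac{q x \sqrt{x^{2} + 4} - 2 x}{\sqrt{x^{2} + 4}}, which equals f(x).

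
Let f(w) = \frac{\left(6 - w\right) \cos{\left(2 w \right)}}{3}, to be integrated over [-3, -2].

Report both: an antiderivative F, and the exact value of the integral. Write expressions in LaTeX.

Antiderivative: F(w) = - \frac{w \sin{\left(2 w \right)}}{6} + \sin{\left(2 w \right)} - \frac{\cos{\left(2 w \right)}}{12}; value = \frac{3 \sin{\left(6 \right)}}{2} - \frac{\cos{\left(4 \right)}}{12} + \frac{\cos{\left(6 \right)}}{12} - \frac{4 \sin{\left(4 \right)}}{3}

Any candidate F(w) must reproduce f(w) exactly when differentiated.
F(w) = - \frac{w \sin{\left(2 w \right)}}{6} + \sin{\left(2 w \right)} - \frac{\cos{\left(2 w \right)}}{12} is an antiderivative of f.
Check: d/dw[- \frac{w \sin{\left(2 w \right)}}{6} + \sin{\left(2 w \right)} - \frac{\cos{\left(2 w \right)}}{12}] = - \frac{w \cos{\left(2 w \right)}}{3} + 2 \cos{\left(2 w \right)}, which equals f(w).
F(-2) = - \frac{\cos{\left(4 \right)}}{12} - \frac{4 \sin{\left(4 \right)}}{3}; F(-3) = - \frac{\cos{\left(6 \right)}}{12} - \frac{3 \sin{\left(6 \right)}}{2}.
Integral = F(-2) - F(-3) = \frac{3 \sin{\left(6 \right)}}{2} - \frac{\cos{\left(4 \right)}}{12} + \frac{\cos{\left(6 \right)}}{12} - \frac{4 \sin{\left(4 \right)}}{3}.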